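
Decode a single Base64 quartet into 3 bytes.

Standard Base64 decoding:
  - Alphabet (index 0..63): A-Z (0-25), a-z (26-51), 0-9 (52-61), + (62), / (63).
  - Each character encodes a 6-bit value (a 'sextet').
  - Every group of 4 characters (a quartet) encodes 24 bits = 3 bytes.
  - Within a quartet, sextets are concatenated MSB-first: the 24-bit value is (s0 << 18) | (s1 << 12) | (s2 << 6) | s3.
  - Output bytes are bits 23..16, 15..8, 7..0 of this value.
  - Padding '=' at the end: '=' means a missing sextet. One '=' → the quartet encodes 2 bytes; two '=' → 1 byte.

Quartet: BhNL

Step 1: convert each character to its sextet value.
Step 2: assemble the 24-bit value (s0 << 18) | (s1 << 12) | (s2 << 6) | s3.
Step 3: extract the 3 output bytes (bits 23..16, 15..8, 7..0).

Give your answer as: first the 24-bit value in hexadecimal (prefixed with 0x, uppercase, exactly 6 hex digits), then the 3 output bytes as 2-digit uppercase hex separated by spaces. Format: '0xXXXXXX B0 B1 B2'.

Answer: 0x06134B 06 13 4B

Derivation:
Sextets: B=1, h=33, N=13, L=11
24-bit: (1<<18) | (33<<12) | (13<<6) | 11
      = 0x040000 | 0x021000 | 0x000340 | 0x00000B
      = 0x06134B
Bytes: (v>>16)&0xFF=06, (v>>8)&0xFF=13, v&0xFF=4B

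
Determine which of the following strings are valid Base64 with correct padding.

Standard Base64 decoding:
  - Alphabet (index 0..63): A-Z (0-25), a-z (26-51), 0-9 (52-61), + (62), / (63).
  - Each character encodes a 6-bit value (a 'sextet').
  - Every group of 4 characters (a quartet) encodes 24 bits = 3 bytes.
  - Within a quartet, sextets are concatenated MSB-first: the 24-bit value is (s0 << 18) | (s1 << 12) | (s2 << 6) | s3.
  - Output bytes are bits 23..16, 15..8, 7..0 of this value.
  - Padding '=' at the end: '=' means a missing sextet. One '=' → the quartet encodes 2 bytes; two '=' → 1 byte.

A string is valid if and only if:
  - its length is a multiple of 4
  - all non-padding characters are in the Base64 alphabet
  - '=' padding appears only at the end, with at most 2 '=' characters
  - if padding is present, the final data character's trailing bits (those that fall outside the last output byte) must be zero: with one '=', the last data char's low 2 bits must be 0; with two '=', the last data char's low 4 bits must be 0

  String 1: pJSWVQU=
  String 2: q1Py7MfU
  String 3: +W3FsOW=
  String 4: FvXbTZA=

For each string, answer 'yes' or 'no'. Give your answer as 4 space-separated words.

Answer: yes yes no yes

Derivation:
String 1: 'pJSWVQU=' → valid
String 2: 'q1Py7MfU' → valid
String 3: '+W3FsOW=' → invalid (bad trailing bits)
String 4: 'FvXbTZA=' → valid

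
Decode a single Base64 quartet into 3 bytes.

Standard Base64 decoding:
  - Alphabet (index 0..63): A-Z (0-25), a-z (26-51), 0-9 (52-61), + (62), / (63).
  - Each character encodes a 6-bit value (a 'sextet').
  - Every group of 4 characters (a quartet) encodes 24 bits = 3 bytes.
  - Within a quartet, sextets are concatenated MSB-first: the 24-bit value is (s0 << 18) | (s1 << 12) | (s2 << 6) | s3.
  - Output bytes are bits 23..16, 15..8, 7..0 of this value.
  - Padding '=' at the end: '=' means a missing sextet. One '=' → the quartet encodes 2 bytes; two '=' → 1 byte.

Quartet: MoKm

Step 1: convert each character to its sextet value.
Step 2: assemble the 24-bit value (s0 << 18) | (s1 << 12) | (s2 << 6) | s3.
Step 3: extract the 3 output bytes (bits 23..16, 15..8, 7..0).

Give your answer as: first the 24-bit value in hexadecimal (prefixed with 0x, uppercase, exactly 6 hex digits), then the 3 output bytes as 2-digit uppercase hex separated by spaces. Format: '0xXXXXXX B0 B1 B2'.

Answer: 0x3282A6 32 82 A6

Derivation:
Sextets: M=12, o=40, K=10, m=38
24-bit: (12<<18) | (40<<12) | (10<<6) | 38
      = 0x300000 | 0x028000 | 0x000280 | 0x000026
      = 0x3282A6
Bytes: (v>>16)&0xFF=32, (v>>8)&0xFF=82, v&0xFF=A6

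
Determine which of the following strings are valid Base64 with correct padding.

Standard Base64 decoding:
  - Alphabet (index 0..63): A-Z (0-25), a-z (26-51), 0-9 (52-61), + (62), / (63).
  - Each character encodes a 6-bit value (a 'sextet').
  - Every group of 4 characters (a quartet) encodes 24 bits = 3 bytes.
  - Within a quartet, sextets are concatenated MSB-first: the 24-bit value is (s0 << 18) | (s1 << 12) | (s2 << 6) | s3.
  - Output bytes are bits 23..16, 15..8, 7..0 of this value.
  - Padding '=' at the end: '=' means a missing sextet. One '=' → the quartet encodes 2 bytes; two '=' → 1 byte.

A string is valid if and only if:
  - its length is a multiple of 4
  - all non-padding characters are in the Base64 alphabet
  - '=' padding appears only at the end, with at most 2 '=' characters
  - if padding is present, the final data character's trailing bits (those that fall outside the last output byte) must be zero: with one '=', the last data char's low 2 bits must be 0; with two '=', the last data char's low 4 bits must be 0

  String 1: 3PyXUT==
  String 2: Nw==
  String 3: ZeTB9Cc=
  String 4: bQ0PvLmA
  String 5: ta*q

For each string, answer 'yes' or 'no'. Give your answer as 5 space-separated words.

Answer: no yes yes yes no

Derivation:
String 1: '3PyXUT==' → invalid (bad trailing bits)
String 2: 'Nw==' → valid
String 3: 'ZeTB9Cc=' → valid
String 4: 'bQ0PvLmA' → valid
String 5: 'ta*q' → invalid (bad char(s): ['*'])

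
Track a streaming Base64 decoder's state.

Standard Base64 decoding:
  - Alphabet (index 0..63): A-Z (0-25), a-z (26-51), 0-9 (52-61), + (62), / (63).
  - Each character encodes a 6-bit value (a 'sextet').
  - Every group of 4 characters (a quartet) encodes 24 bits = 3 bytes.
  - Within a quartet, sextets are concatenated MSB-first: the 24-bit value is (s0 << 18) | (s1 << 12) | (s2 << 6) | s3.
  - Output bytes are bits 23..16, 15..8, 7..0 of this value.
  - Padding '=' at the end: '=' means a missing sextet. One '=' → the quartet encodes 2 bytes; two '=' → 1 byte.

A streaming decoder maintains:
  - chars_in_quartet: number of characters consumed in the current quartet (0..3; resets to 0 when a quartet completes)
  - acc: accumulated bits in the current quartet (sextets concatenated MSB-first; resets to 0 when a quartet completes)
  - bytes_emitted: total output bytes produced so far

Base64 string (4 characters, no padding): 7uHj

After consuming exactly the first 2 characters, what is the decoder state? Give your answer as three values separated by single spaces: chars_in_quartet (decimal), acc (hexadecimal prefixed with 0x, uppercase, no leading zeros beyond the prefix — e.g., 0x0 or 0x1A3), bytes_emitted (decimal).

After char 0 ('7'=59): chars_in_quartet=1 acc=0x3B bytes_emitted=0
After char 1 ('u'=46): chars_in_quartet=2 acc=0xEEE bytes_emitted=0

Answer: 2 0xEEE 0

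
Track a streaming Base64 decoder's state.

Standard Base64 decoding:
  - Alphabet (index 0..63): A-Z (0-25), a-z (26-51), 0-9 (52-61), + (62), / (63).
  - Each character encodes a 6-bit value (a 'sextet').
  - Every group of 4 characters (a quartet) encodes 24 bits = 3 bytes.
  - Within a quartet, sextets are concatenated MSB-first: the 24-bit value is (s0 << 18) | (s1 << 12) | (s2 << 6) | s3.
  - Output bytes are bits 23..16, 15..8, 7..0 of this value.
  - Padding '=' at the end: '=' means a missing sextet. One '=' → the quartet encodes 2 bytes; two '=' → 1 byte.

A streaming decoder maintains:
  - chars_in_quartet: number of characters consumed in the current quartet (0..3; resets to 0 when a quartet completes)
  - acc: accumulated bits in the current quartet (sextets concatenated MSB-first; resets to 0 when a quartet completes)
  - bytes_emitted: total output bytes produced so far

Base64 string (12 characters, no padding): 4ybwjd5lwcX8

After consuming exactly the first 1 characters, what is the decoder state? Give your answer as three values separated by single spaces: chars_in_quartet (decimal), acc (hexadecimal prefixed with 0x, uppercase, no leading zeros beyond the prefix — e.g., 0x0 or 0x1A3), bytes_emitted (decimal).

After char 0 ('4'=56): chars_in_quartet=1 acc=0x38 bytes_emitted=0

Answer: 1 0x38 0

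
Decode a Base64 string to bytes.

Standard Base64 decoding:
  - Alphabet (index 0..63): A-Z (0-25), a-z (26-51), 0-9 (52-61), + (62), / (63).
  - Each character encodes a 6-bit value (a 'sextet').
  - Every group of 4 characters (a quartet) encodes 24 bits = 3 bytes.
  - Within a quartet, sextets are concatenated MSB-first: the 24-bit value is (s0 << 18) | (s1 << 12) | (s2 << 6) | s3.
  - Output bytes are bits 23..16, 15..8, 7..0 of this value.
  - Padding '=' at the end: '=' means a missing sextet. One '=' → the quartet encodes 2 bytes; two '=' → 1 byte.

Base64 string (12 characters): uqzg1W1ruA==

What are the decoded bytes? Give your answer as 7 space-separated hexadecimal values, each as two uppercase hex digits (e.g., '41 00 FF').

Answer: BA AC E0 D5 6D 6B B8

Derivation:
After char 0 ('u'=46): chars_in_quartet=1 acc=0x2E bytes_emitted=0
After char 1 ('q'=42): chars_in_quartet=2 acc=0xBAA bytes_emitted=0
After char 2 ('z'=51): chars_in_quartet=3 acc=0x2EAB3 bytes_emitted=0
After char 3 ('g'=32): chars_in_quartet=4 acc=0xBAACE0 -> emit BA AC E0, reset; bytes_emitted=3
After char 4 ('1'=53): chars_in_quartet=1 acc=0x35 bytes_emitted=3
After char 5 ('W'=22): chars_in_quartet=2 acc=0xD56 bytes_emitted=3
After char 6 ('1'=53): chars_in_quartet=3 acc=0x355B5 bytes_emitted=3
After char 7 ('r'=43): chars_in_quartet=4 acc=0xD56D6B -> emit D5 6D 6B, reset; bytes_emitted=6
After char 8 ('u'=46): chars_in_quartet=1 acc=0x2E bytes_emitted=6
After char 9 ('A'=0): chars_in_quartet=2 acc=0xB80 bytes_emitted=6
Padding '==': partial quartet acc=0xB80 -> emit B8; bytes_emitted=7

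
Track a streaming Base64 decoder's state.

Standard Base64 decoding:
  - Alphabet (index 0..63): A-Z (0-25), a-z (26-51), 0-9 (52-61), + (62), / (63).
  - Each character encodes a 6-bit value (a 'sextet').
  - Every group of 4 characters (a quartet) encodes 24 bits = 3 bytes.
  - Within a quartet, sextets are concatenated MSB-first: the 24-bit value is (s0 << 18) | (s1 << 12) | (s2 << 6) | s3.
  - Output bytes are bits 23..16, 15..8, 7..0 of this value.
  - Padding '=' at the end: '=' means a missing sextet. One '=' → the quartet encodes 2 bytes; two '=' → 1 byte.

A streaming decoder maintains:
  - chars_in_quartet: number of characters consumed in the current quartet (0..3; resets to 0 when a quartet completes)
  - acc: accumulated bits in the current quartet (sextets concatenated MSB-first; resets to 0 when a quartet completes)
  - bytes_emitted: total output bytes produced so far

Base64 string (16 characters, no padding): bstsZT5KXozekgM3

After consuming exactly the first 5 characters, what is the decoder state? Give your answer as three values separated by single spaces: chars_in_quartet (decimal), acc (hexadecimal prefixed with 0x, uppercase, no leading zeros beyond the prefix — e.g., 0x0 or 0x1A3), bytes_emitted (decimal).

Answer: 1 0x19 3

Derivation:
After char 0 ('b'=27): chars_in_quartet=1 acc=0x1B bytes_emitted=0
After char 1 ('s'=44): chars_in_quartet=2 acc=0x6EC bytes_emitted=0
After char 2 ('t'=45): chars_in_quartet=3 acc=0x1BB2D bytes_emitted=0
After char 3 ('s'=44): chars_in_quartet=4 acc=0x6ECB6C -> emit 6E CB 6C, reset; bytes_emitted=3
After char 4 ('Z'=25): chars_in_quartet=1 acc=0x19 bytes_emitted=3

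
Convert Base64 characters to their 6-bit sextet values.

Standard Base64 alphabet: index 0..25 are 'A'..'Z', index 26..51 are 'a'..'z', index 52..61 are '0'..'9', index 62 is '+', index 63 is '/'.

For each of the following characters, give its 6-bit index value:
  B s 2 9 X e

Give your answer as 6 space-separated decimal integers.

'B': A..Z range, ord('B') − ord('A') = 1
's': a..z range, 26 + ord('s') − ord('a') = 44
'2': 0..9 range, 52 + ord('2') − ord('0') = 54
'9': 0..9 range, 52 + ord('9') − ord('0') = 61
'X': A..Z range, ord('X') − ord('A') = 23
'e': a..z range, 26 + ord('e') − ord('a') = 30

Answer: 1 44 54 61 23 30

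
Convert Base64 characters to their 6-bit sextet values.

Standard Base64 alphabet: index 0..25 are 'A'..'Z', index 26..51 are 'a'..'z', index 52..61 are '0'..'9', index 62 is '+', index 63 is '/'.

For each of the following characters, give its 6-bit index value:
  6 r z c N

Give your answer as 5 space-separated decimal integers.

Answer: 58 43 51 28 13

Derivation:
'6': 0..9 range, 52 + ord('6') − ord('0') = 58
'r': a..z range, 26 + ord('r') − ord('a') = 43
'z': a..z range, 26 + ord('z') − ord('a') = 51
'c': a..z range, 26 + ord('c') − ord('a') = 28
'N': A..Z range, ord('N') − ord('A') = 13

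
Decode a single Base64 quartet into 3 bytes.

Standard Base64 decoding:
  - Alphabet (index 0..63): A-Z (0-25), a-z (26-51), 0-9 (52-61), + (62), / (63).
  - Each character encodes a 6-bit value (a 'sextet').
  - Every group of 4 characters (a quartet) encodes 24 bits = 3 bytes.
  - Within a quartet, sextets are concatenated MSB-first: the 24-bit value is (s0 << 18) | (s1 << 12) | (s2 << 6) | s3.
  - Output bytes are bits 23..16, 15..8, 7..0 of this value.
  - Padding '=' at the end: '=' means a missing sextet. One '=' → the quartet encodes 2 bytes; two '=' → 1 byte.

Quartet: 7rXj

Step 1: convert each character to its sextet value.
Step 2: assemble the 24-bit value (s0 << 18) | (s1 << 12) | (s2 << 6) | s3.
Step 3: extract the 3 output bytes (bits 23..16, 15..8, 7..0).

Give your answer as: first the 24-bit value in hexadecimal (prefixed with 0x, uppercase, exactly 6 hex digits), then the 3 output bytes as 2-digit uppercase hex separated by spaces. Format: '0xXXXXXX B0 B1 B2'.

Answer: 0xEEB5E3 EE B5 E3

Derivation:
Sextets: 7=59, r=43, X=23, j=35
24-bit: (59<<18) | (43<<12) | (23<<6) | 35
      = 0xEC0000 | 0x02B000 | 0x0005C0 | 0x000023
      = 0xEEB5E3
Bytes: (v>>16)&0xFF=EE, (v>>8)&0xFF=B5, v&0xFF=E3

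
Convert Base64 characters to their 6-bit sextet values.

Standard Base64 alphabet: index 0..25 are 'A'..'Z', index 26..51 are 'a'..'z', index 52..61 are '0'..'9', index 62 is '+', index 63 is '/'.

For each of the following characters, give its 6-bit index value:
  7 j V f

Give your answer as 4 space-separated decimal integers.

'7': 0..9 range, 52 + ord('7') − ord('0') = 59
'j': a..z range, 26 + ord('j') − ord('a') = 35
'V': A..Z range, ord('V') − ord('A') = 21
'f': a..z range, 26 + ord('f') − ord('a') = 31

Answer: 59 35 21 31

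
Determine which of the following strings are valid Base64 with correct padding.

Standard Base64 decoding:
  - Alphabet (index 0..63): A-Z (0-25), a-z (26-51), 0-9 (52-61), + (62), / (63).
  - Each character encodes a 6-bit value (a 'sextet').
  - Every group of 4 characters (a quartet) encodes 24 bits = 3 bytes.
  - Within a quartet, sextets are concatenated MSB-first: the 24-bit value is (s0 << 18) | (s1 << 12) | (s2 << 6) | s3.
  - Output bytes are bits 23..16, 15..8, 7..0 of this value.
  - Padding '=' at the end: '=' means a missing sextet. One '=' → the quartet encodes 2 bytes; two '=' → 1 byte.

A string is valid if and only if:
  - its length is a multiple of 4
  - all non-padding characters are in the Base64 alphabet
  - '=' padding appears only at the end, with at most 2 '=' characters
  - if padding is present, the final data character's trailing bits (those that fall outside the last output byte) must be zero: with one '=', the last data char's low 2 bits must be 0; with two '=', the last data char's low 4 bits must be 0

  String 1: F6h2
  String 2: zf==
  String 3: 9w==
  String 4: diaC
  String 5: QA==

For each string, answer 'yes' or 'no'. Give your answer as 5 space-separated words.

Answer: yes no yes yes yes

Derivation:
String 1: 'F6h2' → valid
String 2: 'zf==' → invalid (bad trailing bits)
String 3: '9w==' → valid
String 4: 'diaC' → valid
String 5: 'QA==' → valid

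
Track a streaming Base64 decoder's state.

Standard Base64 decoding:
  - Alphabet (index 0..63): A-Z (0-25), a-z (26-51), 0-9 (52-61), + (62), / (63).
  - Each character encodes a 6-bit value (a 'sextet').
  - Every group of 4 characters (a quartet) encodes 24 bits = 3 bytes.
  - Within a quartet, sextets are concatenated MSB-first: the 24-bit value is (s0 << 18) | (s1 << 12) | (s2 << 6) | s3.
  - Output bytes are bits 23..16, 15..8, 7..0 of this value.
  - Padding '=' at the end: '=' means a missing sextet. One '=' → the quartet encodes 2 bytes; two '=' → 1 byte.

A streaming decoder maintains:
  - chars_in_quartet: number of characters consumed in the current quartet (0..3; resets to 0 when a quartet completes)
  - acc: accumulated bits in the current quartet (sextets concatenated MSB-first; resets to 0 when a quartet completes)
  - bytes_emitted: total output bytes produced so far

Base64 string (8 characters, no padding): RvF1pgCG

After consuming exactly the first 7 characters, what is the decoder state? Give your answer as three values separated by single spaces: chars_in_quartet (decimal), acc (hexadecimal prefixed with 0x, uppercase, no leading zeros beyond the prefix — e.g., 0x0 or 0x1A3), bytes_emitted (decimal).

After char 0 ('R'=17): chars_in_quartet=1 acc=0x11 bytes_emitted=0
After char 1 ('v'=47): chars_in_quartet=2 acc=0x46F bytes_emitted=0
After char 2 ('F'=5): chars_in_quartet=3 acc=0x11BC5 bytes_emitted=0
After char 3 ('1'=53): chars_in_quartet=4 acc=0x46F175 -> emit 46 F1 75, reset; bytes_emitted=3
After char 4 ('p'=41): chars_in_quartet=1 acc=0x29 bytes_emitted=3
After char 5 ('g'=32): chars_in_quartet=2 acc=0xA60 bytes_emitted=3
After char 6 ('C'=2): chars_in_quartet=3 acc=0x29802 bytes_emitted=3

Answer: 3 0x29802 3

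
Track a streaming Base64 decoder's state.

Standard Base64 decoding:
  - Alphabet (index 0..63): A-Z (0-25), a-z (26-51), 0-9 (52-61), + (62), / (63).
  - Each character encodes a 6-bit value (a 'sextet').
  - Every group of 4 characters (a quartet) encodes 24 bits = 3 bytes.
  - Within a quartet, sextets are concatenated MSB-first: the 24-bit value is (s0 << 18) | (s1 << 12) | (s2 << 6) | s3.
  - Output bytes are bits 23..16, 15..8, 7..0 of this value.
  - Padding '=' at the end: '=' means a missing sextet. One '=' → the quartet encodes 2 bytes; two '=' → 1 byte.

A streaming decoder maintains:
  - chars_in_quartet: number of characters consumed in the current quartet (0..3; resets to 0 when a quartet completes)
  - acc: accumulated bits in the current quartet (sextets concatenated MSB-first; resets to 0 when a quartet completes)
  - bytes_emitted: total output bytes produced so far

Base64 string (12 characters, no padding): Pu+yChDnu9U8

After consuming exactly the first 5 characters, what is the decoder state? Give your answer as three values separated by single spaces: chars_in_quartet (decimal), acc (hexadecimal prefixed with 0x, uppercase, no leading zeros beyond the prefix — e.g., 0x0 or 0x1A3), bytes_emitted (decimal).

After char 0 ('P'=15): chars_in_quartet=1 acc=0xF bytes_emitted=0
After char 1 ('u'=46): chars_in_quartet=2 acc=0x3EE bytes_emitted=0
After char 2 ('+'=62): chars_in_quartet=3 acc=0xFBBE bytes_emitted=0
After char 3 ('y'=50): chars_in_quartet=4 acc=0x3EEFB2 -> emit 3E EF B2, reset; bytes_emitted=3
After char 4 ('C'=2): chars_in_quartet=1 acc=0x2 bytes_emitted=3

Answer: 1 0x2 3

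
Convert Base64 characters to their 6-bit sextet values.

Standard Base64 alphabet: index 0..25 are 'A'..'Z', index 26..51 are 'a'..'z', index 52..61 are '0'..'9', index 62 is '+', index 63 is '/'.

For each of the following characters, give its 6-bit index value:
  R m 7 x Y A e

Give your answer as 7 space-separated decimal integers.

Answer: 17 38 59 49 24 0 30

Derivation:
'R': A..Z range, ord('R') − ord('A') = 17
'm': a..z range, 26 + ord('m') − ord('a') = 38
'7': 0..9 range, 52 + ord('7') − ord('0') = 59
'x': a..z range, 26 + ord('x') − ord('a') = 49
'Y': A..Z range, ord('Y') − ord('A') = 24
'A': A..Z range, ord('A') − ord('A') = 0
'e': a..z range, 26 + ord('e') − ord('a') = 30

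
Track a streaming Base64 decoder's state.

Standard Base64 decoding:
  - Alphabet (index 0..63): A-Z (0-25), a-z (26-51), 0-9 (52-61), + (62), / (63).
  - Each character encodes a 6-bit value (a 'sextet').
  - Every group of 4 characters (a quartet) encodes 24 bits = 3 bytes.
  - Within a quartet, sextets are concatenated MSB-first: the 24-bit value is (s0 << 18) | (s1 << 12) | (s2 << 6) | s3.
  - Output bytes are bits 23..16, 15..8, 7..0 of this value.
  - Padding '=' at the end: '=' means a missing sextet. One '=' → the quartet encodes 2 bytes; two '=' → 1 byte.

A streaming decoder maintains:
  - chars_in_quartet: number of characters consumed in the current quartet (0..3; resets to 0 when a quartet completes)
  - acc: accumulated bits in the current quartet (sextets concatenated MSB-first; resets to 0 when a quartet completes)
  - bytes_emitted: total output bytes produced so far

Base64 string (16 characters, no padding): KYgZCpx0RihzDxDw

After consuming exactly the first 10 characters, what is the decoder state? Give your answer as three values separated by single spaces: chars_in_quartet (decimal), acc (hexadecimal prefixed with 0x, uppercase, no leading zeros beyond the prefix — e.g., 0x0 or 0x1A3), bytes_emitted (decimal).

After char 0 ('K'=10): chars_in_quartet=1 acc=0xA bytes_emitted=0
After char 1 ('Y'=24): chars_in_quartet=2 acc=0x298 bytes_emitted=0
After char 2 ('g'=32): chars_in_quartet=3 acc=0xA620 bytes_emitted=0
After char 3 ('Z'=25): chars_in_quartet=4 acc=0x298819 -> emit 29 88 19, reset; bytes_emitted=3
After char 4 ('C'=2): chars_in_quartet=1 acc=0x2 bytes_emitted=3
After char 5 ('p'=41): chars_in_quartet=2 acc=0xA9 bytes_emitted=3
After char 6 ('x'=49): chars_in_quartet=3 acc=0x2A71 bytes_emitted=3
After char 7 ('0'=52): chars_in_quartet=4 acc=0xA9C74 -> emit 0A 9C 74, reset; bytes_emitted=6
After char 8 ('R'=17): chars_in_quartet=1 acc=0x11 bytes_emitted=6
After char 9 ('i'=34): chars_in_quartet=2 acc=0x462 bytes_emitted=6

Answer: 2 0x462 6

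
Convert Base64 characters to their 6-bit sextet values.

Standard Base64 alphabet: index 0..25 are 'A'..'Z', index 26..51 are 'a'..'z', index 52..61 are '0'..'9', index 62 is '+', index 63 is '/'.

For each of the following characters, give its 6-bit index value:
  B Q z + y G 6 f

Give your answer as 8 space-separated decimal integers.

'B': A..Z range, ord('B') − ord('A') = 1
'Q': A..Z range, ord('Q') − ord('A') = 16
'z': a..z range, 26 + ord('z') − ord('a') = 51
'+': index 62
'y': a..z range, 26 + ord('y') − ord('a') = 50
'G': A..Z range, ord('G') − ord('A') = 6
'6': 0..9 range, 52 + ord('6') − ord('0') = 58
'f': a..z range, 26 + ord('f') − ord('a') = 31

Answer: 1 16 51 62 50 6 58 31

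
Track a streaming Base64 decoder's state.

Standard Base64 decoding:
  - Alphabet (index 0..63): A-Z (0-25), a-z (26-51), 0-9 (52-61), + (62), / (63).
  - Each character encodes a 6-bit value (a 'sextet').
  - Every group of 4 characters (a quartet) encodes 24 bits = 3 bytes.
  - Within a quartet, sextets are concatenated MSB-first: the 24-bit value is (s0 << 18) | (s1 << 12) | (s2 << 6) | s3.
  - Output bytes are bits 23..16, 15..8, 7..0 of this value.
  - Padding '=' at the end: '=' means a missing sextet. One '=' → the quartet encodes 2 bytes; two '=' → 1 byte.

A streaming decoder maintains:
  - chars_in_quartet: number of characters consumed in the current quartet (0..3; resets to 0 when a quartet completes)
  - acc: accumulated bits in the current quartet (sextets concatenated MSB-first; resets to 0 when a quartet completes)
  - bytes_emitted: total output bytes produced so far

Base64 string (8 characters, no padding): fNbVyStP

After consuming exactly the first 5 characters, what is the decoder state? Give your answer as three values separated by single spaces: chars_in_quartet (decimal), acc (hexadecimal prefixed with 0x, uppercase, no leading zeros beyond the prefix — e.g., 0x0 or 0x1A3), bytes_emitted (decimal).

After char 0 ('f'=31): chars_in_quartet=1 acc=0x1F bytes_emitted=0
After char 1 ('N'=13): chars_in_quartet=2 acc=0x7CD bytes_emitted=0
After char 2 ('b'=27): chars_in_quartet=3 acc=0x1F35B bytes_emitted=0
After char 3 ('V'=21): chars_in_quartet=4 acc=0x7CD6D5 -> emit 7C D6 D5, reset; bytes_emitted=3
After char 4 ('y'=50): chars_in_quartet=1 acc=0x32 bytes_emitted=3

Answer: 1 0x32 3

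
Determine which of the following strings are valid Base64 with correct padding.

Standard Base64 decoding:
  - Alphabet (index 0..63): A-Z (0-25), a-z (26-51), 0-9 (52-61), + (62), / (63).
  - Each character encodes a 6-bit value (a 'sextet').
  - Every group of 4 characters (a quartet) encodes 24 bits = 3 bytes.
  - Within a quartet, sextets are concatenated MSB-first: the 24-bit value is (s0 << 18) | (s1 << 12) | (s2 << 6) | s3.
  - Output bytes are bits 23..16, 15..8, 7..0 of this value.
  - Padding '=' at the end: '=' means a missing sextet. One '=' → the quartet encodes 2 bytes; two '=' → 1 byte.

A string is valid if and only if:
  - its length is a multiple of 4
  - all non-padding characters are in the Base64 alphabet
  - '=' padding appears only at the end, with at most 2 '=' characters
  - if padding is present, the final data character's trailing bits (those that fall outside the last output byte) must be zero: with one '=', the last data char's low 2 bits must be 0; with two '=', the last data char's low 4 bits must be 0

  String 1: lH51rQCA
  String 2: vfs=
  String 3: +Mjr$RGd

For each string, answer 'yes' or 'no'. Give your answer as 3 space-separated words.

Answer: yes yes no

Derivation:
String 1: 'lH51rQCA' → valid
String 2: 'vfs=' → valid
String 3: '+Mjr$RGd' → invalid (bad char(s): ['$'])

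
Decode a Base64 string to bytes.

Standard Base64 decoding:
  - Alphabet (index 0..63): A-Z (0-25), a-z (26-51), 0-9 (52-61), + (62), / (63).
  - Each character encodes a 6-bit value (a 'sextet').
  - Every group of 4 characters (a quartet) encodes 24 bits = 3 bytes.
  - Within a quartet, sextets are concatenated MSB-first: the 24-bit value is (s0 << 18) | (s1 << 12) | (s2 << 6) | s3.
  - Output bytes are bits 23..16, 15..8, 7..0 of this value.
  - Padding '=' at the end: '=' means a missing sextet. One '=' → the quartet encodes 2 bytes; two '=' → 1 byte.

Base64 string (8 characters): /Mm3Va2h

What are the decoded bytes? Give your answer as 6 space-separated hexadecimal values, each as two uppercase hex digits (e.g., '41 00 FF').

After char 0 ('/'=63): chars_in_quartet=1 acc=0x3F bytes_emitted=0
After char 1 ('M'=12): chars_in_quartet=2 acc=0xFCC bytes_emitted=0
After char 2 ('m'=38): chars_in_quartet=3 acc=0x3F326 bytes_emitted=0
After char 3 ('3'=55): chars_in_quartet=4 acc=0xFCC9B7 -> emit FC C9 B7, reset; bytes_emitted=3
After char 4 ('V'=21): chars_in_quartet=1 acc=0x15 bytes_emitted=3
After char 5 ('a'=26): chars_in_quartet=2 acc=0x55A bytes_emitted=3
After char 6 ('2'=54): chars_in_quartet=3 acc=0x156B6 bytes_emitted=3
After char 7 ('h'=33): chars_in_quartet=4 acc=0x55ADA1 -> emit 55 AD A1, reset; bytes_emitted=6

Answer: FC C9 B7 55 AD A1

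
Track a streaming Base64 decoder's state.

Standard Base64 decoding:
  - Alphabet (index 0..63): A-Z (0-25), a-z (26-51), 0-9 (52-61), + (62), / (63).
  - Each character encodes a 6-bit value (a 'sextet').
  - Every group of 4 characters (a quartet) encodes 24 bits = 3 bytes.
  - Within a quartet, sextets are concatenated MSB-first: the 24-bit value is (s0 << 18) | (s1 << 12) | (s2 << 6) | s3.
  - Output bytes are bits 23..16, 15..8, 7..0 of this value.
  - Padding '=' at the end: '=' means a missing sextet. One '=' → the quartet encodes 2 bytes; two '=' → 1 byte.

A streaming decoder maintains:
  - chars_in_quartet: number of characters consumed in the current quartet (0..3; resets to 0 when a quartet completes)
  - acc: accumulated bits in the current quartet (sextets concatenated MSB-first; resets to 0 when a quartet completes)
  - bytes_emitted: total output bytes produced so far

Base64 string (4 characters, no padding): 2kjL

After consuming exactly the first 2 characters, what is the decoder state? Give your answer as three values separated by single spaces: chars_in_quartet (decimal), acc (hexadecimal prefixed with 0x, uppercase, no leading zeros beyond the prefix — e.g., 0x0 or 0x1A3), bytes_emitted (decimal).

Answer: 2 0xDA4 0

Derivation:
After char 0 ('2'=54): chars_in_quartet=1 acc=0x36 bytes_emitted=0
After char 1 ('k'=36): chars_in_quartet=2 acc=0xDA4 bytes_emitted=0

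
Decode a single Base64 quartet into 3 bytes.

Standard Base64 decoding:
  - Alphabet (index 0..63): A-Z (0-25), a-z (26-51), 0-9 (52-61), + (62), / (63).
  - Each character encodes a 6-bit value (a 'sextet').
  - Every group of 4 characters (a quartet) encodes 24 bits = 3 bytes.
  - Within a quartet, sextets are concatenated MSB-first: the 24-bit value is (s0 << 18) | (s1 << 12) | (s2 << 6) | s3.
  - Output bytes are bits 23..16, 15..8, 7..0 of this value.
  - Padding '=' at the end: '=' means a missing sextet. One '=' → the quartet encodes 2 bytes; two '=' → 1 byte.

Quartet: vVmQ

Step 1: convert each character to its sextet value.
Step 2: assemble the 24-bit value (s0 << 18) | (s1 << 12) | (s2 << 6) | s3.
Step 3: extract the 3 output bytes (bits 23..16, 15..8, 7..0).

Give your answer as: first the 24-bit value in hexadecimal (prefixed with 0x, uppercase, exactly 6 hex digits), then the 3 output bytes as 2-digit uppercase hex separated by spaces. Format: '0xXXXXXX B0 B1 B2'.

Sextets: v=47, V=21, m=38, Q=16
24-bit: (47<<18) | (21<<12) | (38<<6) | 16
      = 0xBC0000 | 0x015000 | 0x000980 | 0x000010
      = 0xBD5990
Bytes: (v>>16)&0xFF=BD, (v>>8)&0xFF=59, v&0xFF=90

Answer: 0xBD5990 BD 59 90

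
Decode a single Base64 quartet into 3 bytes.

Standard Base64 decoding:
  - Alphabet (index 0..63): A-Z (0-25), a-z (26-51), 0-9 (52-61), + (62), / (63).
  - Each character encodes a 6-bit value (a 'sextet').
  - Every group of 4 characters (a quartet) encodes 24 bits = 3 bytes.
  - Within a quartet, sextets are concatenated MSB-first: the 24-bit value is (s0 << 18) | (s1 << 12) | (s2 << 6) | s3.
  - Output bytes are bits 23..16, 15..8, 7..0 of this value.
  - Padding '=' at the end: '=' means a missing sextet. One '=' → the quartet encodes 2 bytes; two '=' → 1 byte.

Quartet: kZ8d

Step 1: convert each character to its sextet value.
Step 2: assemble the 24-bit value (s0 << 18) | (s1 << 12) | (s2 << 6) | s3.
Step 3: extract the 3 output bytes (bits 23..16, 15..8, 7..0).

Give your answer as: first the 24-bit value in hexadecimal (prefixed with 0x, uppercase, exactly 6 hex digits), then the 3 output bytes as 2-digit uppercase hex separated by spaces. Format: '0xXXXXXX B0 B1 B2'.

Answer: 0x919F1D 91 9F 1D

Derivation:
Sextets: k=36, Z=25, 8=60, d=29
24-bit: (36<<18) | (25<<12) | (60<<6) | 29
      = 0x900000 | 0x019000 | 0x000F00 | 0x00001D
      = 0x919F1D
Bytes: (v>>16)&0xFF=91, (v>>8)&0xFF=9F, v&0xFF=1D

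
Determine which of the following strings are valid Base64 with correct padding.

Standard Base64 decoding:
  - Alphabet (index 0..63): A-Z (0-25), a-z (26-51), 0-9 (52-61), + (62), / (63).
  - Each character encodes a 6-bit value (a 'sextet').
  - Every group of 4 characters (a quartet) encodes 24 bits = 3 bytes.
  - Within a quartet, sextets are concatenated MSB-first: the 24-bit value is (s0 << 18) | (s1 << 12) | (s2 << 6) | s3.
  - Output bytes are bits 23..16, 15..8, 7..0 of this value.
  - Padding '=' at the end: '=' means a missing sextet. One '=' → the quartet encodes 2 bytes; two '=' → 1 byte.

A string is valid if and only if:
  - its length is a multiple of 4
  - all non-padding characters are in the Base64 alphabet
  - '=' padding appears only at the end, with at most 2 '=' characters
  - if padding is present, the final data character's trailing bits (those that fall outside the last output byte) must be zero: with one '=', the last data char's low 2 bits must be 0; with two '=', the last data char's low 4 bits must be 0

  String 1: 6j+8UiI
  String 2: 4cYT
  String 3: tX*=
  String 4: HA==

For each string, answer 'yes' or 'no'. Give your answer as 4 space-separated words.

String 1: '6j+8UiI' → invalid (len=7 not mult of 4)
String 2: '4cYT' → valid
String 3: 'tX*=' → invalid (bad char(s): ['*'])
String 4: 'HA==' → valid

Answer: no yes no yes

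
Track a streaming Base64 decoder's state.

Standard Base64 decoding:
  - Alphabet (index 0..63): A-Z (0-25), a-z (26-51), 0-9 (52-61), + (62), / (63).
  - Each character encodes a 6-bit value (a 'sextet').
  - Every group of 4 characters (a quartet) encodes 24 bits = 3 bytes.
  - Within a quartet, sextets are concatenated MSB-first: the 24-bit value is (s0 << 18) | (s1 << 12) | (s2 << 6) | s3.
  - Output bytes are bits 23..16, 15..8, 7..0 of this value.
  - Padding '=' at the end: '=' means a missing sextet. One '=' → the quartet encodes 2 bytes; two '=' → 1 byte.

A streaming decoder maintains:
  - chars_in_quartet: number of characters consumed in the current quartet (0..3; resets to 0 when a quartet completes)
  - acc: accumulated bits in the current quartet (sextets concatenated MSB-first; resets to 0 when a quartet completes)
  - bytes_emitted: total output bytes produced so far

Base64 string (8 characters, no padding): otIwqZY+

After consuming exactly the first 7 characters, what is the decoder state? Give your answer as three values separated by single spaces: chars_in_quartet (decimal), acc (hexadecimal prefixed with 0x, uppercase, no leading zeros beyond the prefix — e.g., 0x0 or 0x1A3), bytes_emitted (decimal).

After char 0 ('o'=40): chars_in_quartet=1 acc=0x28 bytes_emitted=0
After char 1 ('t'=45): chars_in_quartet=2 acc=0xA2D bytes_emitted=0
After char 2 ('I'=8): chars_in_quartet=3 acc=0x28B48 bytes_emitted=0
After char 3 ('w'=48): chars_in_quartet=4 acc=0xA2D230 -> emit A2 D2 30, reset; bytes_emitted=3
After char 4 ('q'=42): chars_in_quartet=1 acc=0x2A bytes_emitted=3
After char 5 ('Z'=25): chars_in_quartet=2 acc=0xA99 bytes_emitted=3
After char 6 ('Y'=24): chars_in_quartet=3 acc=0x2A658 bytes_emitted=3

Answer: 3 0x2A658 3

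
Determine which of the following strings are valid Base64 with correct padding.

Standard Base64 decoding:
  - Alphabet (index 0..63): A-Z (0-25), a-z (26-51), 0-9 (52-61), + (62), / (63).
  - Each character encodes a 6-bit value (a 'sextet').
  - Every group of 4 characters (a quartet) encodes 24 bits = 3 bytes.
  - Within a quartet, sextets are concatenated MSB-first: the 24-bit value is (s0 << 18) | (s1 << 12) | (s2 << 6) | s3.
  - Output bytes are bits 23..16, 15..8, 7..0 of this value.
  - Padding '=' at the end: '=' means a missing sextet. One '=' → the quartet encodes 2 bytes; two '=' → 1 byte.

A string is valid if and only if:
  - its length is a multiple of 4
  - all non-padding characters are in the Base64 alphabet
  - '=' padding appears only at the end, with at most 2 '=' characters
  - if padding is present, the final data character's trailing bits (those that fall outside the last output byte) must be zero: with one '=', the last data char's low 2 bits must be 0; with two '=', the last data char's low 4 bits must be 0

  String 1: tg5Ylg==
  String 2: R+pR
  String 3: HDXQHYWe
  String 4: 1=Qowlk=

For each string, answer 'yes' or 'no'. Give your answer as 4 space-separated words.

String 1: 'tg5Ylg==' → valid
String 2: 'R+pR' → valid
String 3: 'HDXQHYWe' → valid
String 4: '1=Qowlk=' → invalid (bad char(s): ['=']; '=' in middle)

Answer: yes yes yes no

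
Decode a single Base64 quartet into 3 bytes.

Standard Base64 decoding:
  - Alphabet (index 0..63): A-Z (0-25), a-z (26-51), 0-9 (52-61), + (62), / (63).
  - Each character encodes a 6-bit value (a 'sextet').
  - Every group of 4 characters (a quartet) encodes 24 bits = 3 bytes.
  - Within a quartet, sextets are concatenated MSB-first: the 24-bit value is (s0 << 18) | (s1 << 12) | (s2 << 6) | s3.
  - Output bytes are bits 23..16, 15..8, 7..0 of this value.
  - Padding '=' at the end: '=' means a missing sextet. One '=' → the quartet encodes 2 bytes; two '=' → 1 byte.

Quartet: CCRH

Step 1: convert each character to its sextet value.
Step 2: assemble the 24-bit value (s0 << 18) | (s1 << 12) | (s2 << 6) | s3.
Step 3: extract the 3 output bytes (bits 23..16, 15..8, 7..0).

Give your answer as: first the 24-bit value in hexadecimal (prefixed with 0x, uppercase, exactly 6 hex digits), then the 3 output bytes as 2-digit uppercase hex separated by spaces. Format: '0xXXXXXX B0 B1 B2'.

Sextets: C=2, C=2, R=17, H=7
24-bit: (2<<18) | (2<<12) | (17<<6) | 7
      = 0x080000 | 0x002000 | 0x000440 | 0x000007
      = 0x082447
Bytes: (v>>16)&0xFF=08, (v>>8)&0xFF=24, v&0xFF=47

Answer: 0x082447 08 24 47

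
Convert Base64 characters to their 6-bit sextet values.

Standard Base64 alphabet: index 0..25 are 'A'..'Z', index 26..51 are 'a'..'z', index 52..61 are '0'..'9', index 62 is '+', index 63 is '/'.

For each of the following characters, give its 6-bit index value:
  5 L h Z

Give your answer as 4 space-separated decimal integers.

Answer: 57 11 33 25

Derivation:
'5': 0..9 range, 52 + ord('5') − ord('0') = 57
'L': A..Z range, ord('L') − ord('A') = 11
'h': a..z range, 26 + ord('h') − ord('a') = 33
'Z': A..Z range, ord('Z') − ord('A') = 25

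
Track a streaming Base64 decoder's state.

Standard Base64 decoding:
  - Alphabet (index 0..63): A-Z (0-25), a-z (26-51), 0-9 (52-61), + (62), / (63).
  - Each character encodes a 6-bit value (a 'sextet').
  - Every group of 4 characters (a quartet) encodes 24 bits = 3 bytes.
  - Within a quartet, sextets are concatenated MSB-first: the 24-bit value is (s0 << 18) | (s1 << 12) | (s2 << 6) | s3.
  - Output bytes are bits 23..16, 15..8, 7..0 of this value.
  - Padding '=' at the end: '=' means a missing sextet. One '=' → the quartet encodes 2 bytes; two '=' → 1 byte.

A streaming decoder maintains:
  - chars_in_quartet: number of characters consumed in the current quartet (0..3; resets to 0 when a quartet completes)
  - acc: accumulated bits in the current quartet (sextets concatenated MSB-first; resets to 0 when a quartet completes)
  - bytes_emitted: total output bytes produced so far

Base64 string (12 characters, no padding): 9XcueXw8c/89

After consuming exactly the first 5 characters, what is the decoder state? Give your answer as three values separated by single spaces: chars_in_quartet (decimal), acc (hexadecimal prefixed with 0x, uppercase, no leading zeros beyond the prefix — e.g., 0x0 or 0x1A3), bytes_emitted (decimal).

After char 0 ('9'=61): chars_in_quartet=1 acc=0x3D bytes_emitted=0
After char 1 ('X'=23): chars_in_quartet=2 acc=0xF57 bytes_emitted=0
After char 2 ('c'=28): chars_in_quartet=3 acc=0x3D5DC bytes_emitted=0
After char 3 ('u'=46): chars_in_quartet=4 acc=0xF5772E -> emit F5 77 2E, reset; bytes_emitted=3
After char 4 ('e'=30): chars_in_quartet=1 acc=0x1E bytes_emitted=3

Answer: 1 0x1E 3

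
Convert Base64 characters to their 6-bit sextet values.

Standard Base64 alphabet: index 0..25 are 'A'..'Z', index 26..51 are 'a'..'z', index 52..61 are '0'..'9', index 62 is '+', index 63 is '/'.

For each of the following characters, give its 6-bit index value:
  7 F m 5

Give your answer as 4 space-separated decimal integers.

Answer: 59 5 38 57

Derivation:
'7': 0..9 range, 52 + ord('7') − ord('0') = 59
'F': A..Z range, ord('F') − ord('A') = 5
'm': a..z range, 26 + ord('m') − ord('a') = 38
'5': 0..9 range, 52 + ord('5') − ord('0') = 57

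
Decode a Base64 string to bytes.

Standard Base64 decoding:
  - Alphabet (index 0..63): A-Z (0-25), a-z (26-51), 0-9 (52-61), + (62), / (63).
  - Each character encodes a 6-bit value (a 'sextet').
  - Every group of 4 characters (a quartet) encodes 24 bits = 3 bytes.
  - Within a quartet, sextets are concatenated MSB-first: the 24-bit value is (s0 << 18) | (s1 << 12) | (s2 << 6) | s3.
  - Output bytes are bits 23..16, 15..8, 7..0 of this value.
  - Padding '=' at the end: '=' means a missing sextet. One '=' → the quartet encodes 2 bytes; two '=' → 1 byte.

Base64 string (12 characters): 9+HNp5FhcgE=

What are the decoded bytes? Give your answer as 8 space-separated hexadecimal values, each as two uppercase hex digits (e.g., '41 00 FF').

After char 0 ('9'=61): chars_in_quartet=1 acc=0x3D bytes_emitted=0
After char 1 ('+'=62): chars_in_quartet=2 acc=0xF7E bytes_emitted=0
After char 2 ('H'=7): chars_in_quartet=3 acc=0x3DF87 bytes_emitted=0
After char 3 ('N'=13): chars_in_quartet=4 acc=0xF7E1CD -> emit F7 E1 CD, reset; bytes_emitted=3
After char 4 ('p'=41): chars_in_quartet=1 acc=0x29 bytes_emitted=3
After char 5 ('5'=57): chars_in_quartet=2 acc=0xA79 bytes_emitted=3
After char 6 ('F'=5): chars_in_quartet=3 acc=0x29E45 bytes_emitted=3
After char 7 ('h'=33): chars_in_quartet=4 acc=0xA79161 -> emit A7 91 61, reset; bytes_emitted=6
After char 8 ('c'=28): chars_in_quartet=1 acc=0x1C bytes_emitted=6
After char 9 ('g'=32): chars_in_quartet=2 acc=0x720 bytes_emitted=6
After char 10 ('E'=4): chars_in_quartet=3 acc=0x1C804 bytes_emitted=6
Padding '=': partial quartet acc=0x1C804 -> emit 72 01; bytes_emitted=8

Answer: F7 E1 CD A7 91 61 72 01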